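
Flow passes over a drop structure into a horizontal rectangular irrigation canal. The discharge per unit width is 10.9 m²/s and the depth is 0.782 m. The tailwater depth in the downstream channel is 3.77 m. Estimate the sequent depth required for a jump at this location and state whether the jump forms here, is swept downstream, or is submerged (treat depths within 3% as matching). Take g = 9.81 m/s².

y₂ = 5.19 m; the jump is swept downstream

V₁ = q/y₁ = 10.9/0.782 = 13.9 m/s. Fr₁ = V₁/√(g·y₁) = 13.9/√(9.81×0.782) = 5.03.
Bélanger equation: y₂/y₁ = ½[√(1 + 8Fr₁²) − 1] = ½[√203.6 − 1] = 6.63.
y₂ = 6.63 × 0.782 = 5.19 m.
Tailwater y_tw = 3.77 m: y_tw < y₂, so the jump is swept downstream.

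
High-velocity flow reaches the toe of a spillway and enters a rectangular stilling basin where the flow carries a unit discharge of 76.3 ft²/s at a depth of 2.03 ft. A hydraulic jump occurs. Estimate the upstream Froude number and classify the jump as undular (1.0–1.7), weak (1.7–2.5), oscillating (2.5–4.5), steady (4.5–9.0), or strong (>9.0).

Fr₁ = 4.65; steady jump

V₁ = q/y₁ = 76.3/2.03 = 37.6 ft/s. Fr₁ = V₁/√(g·y₁) = 37.6/√(32.2×2.03) = 4.65.
Fr₁ = 4.65 lies in the steady range.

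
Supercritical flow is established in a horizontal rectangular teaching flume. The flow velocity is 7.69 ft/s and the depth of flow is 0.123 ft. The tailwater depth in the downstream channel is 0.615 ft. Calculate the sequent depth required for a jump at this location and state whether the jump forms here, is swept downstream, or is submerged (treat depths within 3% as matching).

Fr₁ = V₁/√(g·y₁) = 7.69/√(32.2×0.123) = 3.86.
From the momentum equation for a rectangular channel, y₂/y₁ = ½[√(1 + 8Fr₁²) − 1] = ½[√120.4 − 1] = 4.99.
y₂ = 4.99 × 0.123 = 0.613 ft.
Tailwater y_tw = 0.615 ft: y_tw ≈ y₂, so the jump forms here.

y₂ = 0.613 ft; the jump forms here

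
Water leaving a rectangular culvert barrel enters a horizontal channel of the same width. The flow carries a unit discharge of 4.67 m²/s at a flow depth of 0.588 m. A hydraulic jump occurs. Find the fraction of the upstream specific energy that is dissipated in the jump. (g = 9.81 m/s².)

V₁ = q/y₁ = 4.67/0.588 = 7.94 m/s. Fr₁ = V₁/√(g·y₁) = 7.94/√(9.81×0.588) = 3.31.
By Bélanger, y₂/y₁ = ½[√(1 + 8Fr₁²) − 1] = ½[√88.48 − 1] = 4.20.
y₂ = 4.20 × 0.588 = 2.47 m.
E₁ = y₁ + V₁²/2g = 3.80 m. ΔE = (y₂ − y₁)³/(4y₁y₂) = 1.15 m. ΔE/E₁ = 1.15/3.80 = 0.302.

ΔE/E₁ = 0.302 (30.2%)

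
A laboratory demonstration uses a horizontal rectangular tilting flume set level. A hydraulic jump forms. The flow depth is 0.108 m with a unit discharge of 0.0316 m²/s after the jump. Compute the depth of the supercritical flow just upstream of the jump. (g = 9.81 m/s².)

V₂ = q/y₂ = 0.0316/0.108 = 0.293 m/s; Fr₂ = V₂/√(g·y₂) = 0.284.
The Bélanger relation is symmetric: y₁/y₂ = ½[√(1 + 8Fr₂²) − 1] = ½[√1.646 − 1] = 0.142.
y₁ = 0.142 × 0.108 = 0.0153 m.

y₁ = 0.0153 m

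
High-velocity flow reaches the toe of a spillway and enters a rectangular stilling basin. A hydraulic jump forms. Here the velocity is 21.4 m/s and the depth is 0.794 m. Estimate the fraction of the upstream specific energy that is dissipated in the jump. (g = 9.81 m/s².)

Fr₁ = V₁/√(g·y₁) = 21.4/√(9.81×0.794) = 7.67.
Conjugate-depth relation: y₂/y₁ = ½[√(1 + 8Fr₁²) − 1] = ½[√471.4 − 1] = 10.4.
y₂ = 10.4 × 0.794 = 8.22 m.
E₁ = y₁ + V₁²/2g = 24.1 m. ΔE = (y₂ − y₁)³/(4y₁y₂) = 15.7 m. ΔE/E₁ = 15.7/24.1 = 0.650.

ΔE/E₁ = 0.650 (65.0%)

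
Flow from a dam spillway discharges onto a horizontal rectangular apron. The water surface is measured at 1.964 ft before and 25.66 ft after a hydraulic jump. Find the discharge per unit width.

q = 149.7 ft²/s

For a rectangular channel the momentum equation gives q² = ½·g·y₁·y₂·(y₁ + y₂) = ½×32.2×1.964×25.66×27.62 = 22414.
q = √22414 = 149.7 ft²/s.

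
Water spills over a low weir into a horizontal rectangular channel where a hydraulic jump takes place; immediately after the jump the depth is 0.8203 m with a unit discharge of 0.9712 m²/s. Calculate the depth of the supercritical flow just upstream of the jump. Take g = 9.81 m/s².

V₂ = q/y₂ = 0.9712/0.8203 = 1.184 m/s; Fr₂ = V₂/√(g·y₂) = 0.4174.
From the momentum equation (using Fr₂), y₁/y₂ = ½[√(1 + 8Fr₂²) − 1] = ½[√2.3935 − 1] = 0.2736.
y₁ = 0.2736 × 0.8203 = 0.2244 m.

y₁ = 0.2244 m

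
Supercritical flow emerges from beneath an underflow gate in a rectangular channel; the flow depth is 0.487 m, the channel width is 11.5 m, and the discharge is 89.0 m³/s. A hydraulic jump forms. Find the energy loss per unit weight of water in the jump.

ΔE = 8.45 m

q = Q/b = 89.0/11.5 = 7.74 m²/s; V₁ = q/y₁ = 15.9 m/s. Fr₁ = V₁/√(g·y₁) = 7.27.
By Bélanger, y₂/y₁ = ½[√(1 + 8Fr₁²) − 1] = ½[√423.9 − 1] = 9.79.
y₂ = 9.79 × 0.487 = 4.77 m.
V₂ = q/y₂ = 7.74/4.77 = 1.62 m/s. E₁ = y₁ + V₁²/2g = 13.4 m; E₂ = y₂ + V₂²/2g = 4.90 m. ΔE = E₁ − E₂ = 8.45 m.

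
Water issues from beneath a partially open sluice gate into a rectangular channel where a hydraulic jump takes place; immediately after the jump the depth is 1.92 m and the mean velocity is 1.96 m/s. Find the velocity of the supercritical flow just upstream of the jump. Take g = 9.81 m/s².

Fr₂ = V₂/√(g·y₂) = 1.96/√(9.81×1.92) = 0.452.
From the momentum equation (using Fr₂), y₁/y₂ = ½[√(1 + 8Fr₂²) − 1] = ½[√2.632 − 1] = 0.311.
y₁ = 0.311 × 1.92 = 0.597 m.
V₁ = q/y₁ = 3.76/0.597 = 6.30 m/s.

V₁ = 6.30 m/s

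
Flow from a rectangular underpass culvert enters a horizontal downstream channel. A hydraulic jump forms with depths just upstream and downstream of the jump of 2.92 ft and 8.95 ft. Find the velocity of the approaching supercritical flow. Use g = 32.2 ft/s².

For a rectangular channel the momentum equation gives q² = ½·g·y₁·y₂·(y₁ + y₂) = ½×32.2×2.92×8.95×11.9 = 4994.
q = √4994 = 70.7 ft²/s.
V₁ = q/y₁ = 70.7/2.92 = 24.2 ft/s.

V₁ = 24.2 ft/s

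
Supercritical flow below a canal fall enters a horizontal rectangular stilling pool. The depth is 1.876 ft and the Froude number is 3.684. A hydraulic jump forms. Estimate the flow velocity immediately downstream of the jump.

V₂ = 6.048 ft/s

Fr₁ = 3.684 (given).
Bélanger equation: y₂/y₁ = ½[√(1 + 8Fr₁²) − 1] = ½[√109.57 − 1] = 4.734.
y₂ = 4.734 × 1.876 = 8.881 ft.
V₁ = Fr₁·√(g·y₁) = 3.684×√(32.2×1.876) = 28.63 ft/s; q = V₁·y₁ = 53.72 ft²/s.
V₂ = q/y₂ = 53.72/8.881 = 6.048 ft/s.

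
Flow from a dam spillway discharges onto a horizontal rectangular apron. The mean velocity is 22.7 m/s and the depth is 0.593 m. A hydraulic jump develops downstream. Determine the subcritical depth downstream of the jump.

Fr₁ = V₁/√(g·y₁) = 22.7/√(9.81×0.593) = 9.41.
From the momentum equation for a rectangular channel, y₂/y₁ = ½[√(1 + 8Fr₁²) − 1] = ½[√709.6 − 1] = 12.8.
y₂ = 12.8 × 0.593 = 7.60 m.

y₂ = 7.60 m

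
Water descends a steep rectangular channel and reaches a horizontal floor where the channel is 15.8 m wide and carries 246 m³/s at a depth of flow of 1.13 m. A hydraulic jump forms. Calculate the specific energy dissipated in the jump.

ΔE = 4.40 m

q = Q/b = 246/15.8 = 15.6 m²/s; V₁ = q/y₁ = 13.8 m/s. Fr₁ = V₁/√(g·y₁) = 4.14.
From the momentum equation for a rectangular channel, y₂/y₁ = ½[√(1 + 8Fr₁²) − 1] = ½[√138.0 − 1] = 5.37.
y₂ = 5.37 × 1.13 = 6.07 m.
V₂ = q/y₂ = 15.6/6.07 = 2.56 m/s. E₁ = y₁ + V₁²/2g = 10.8 m; E₂ = y₂ + V₂²/2g = 6.41 m. ΔE = E₁ − E₂ = 4.40 m.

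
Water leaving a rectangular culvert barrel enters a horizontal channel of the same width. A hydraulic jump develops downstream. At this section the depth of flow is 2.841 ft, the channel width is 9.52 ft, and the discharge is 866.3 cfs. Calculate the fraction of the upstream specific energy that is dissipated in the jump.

q = Q/b = 866.3/9.52 = 91.00 ft²/s; V₁ = q/y₁ = 32.03 ft/s. Fr₁ = V₁/√(g·y₁) = 3.349.
Sequent-depth ratio: y₂/y₁ = ½[√(1 + 8Fr₁²) − 1] = ½[√90.719 − 1] = 4.262.
y₂ = 4.262 × 2.841 = 12.11 ft.
E₁ = y₁ + V₁²/2g = 18.77 ft. ΔE = (y₂ − y₁)³/(4y₁y₂) = 5.786 ft. ΔE/E₁ = 5.786/18.77 = 0.308.

ΔE/E₁ = 0.308 (30.8%)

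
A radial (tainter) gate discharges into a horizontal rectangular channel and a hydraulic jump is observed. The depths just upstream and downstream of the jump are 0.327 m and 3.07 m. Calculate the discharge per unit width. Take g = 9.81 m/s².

For a rectangular channel the momentum equation gives q² = ½·g·y₁·y₂·(y₁ + y₂) = ½×9.81×0.327×3.07×3.40 = 16.7.
q = √16.7 = 4.09 m²/s.

q = 4.09 m²/s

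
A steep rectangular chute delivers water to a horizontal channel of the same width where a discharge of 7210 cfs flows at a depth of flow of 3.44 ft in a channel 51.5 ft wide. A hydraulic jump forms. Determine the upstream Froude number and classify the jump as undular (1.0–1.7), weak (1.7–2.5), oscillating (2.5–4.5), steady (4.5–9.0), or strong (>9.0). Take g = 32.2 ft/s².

q = Q/b = 7210/51.5 = 140 ft²/s; V₁ = q/y₁ = 40.7 ft/s. Fr₁ = V₁/√(g·y₁) = 3.87.
Fr₁ = 3.87 lies in the oscillating range.

Fr₁ = 3.87; oscillating jump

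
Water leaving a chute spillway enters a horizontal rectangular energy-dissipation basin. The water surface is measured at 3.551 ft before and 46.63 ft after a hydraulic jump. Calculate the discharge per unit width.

For a rectangular channel the momentum equation gives q² = ½·g·y₁·y₂·(y₁ + y₂) = ½×32.2×3.551×46.63×50.18 = 133777.
q = √133777 = 365.8 ft²/s.

q = 365.8 ft²/s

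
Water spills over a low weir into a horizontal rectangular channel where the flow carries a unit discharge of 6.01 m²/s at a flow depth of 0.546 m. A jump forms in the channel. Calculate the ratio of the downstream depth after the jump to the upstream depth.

V₁ = q/y₁ = 6.01/0.546 = 11.0 m/s. Fr₁ = V₁/√(g·y₁) = 11.0/√(9.81×0.546) = 4.76.
Conjugate-depth relation: y₂/y₁ = ½[√(1 + 8Fr₁²) − 1] = ½[√182.0 − 1] = 6.24.

y₂/y₁ = 6.24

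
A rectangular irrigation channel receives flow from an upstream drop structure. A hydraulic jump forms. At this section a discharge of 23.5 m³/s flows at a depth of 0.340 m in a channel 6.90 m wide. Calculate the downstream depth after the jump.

y₂ = 2.47 m

q = Q/b = 23.5/6.90 = 3.41 m²/s; V₁ = q/y₁ = 10.0 m/s. Fr₁ = V₁/√(g·y₁) = 5.48.
By Bélanger, y₂/y₁ = ½[√(1 + 8Fr₁²) − 1] = ½[√241.7 − 1] = 7.27.
y₂ = 7.27 × 0.340 = 2.47 m.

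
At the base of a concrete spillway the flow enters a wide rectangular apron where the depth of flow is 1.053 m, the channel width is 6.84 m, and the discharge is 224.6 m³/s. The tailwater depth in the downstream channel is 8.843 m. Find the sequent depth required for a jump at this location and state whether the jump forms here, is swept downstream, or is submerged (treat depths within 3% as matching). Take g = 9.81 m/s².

y₂ = 13.93 m; the jump is swept downstream

q = Q/b = 224.6/6.84 = 32.84 m²/s; V₁ = q/y₁ = 31.18 m/s. Fr₁ = V₁/√(g·y₁) = 9.702.
From the momentum equation for a rectangular channel, y₂/y₁ = ½[√(1 + 8Fr₁²) − 1] = ½[√754.08 − 1] = 13.23.
y₂ = 13.23 × 1.053 = 13.93 m.
Tailwater y_tw = 8.843 m: y_tw < y₂, so the jump is swept downstream.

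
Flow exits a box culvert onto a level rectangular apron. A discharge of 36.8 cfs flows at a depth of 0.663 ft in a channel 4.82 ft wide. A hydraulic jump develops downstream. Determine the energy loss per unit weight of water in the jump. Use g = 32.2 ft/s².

ΔE = 0.473 ft

q = Q/b = 36.8/4.82 = 7.63 ft²/s; V₁ = q/y₁ = 11.5 ft/s. Fr₁ = V₁/√(g·y₁) = 2.49.
Sequent-depth ratio: y₂/y₁ = ½[√(1 + 8Fr₁²) − 1] = ½[√50.69 − 1] = 3.06.
y₂ = 3.06 × 0.663 = 2.03 ft.
V₂ = q/y₂ = 7.63/2.03 = 3.76 ft/s. E₁ = y₁ + V₁²/2g = 2.72 ft; E₂ = y₂ + V₂²/2g = 2.25 ft. ΔE = E₁ − E₂ = 0.473 ft.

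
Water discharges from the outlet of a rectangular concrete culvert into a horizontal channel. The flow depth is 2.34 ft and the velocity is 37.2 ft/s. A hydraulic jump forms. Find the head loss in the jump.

Fr₁ = V₁/√(g·y₁) = 37.2/√(32.2×2.34) = 4.29.
Conjugate-depth relation: y₂/y₁ = ½[√(1 + 8Fr₁²) − 1] = ½[√147.9 − 1] = 5.58.
y₂ = 5.58 × 2.34 = 13.1 ft.
q = V₁·y₁ = 37.2 × 2.34 = 87.0 ft²/s. V₂ = q/y₂ = 87.0/13.1 = 6.67 ft/s. E₁ = y₁ + V₁²/2g = 23.8 ft; E₂ = y₂ + V₂²/2g = 13.8 ft. ΔE = E₁ − E₂ = 10.1 ft.

ΔE = 10.1 ft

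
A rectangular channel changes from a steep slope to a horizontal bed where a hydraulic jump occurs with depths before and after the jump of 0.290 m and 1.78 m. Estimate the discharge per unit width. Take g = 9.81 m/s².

For a rectangular channel the momentum equation gives q² = ½·g·y₁·y₂·(y₁ + y₂) = ½×9.81×0.290×1.78×2.07 = 5.24.
q = √5.24 = 2.29 m²/s.

q = 2.29 m²/s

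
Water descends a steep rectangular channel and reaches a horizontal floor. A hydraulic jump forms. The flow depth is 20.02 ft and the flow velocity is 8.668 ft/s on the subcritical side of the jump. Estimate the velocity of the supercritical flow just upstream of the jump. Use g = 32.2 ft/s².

V₁ = 44.44 ft/s

Fr₂ = V₂/√(g·y₂) = 8.668/√(32.2×20.02) = 0.3414.
The Bélanger relation is symmetric: y₁/y₂ = ½[√(1 + 8Fr₂²) − 1] = ½[√1.9324 − 1] = 0.1951.
y₁ = 0.1951 × 20.02 = 3.905 ft.
V₁ = q/y₁ = 173.5/3.905 = 44.44 ft/s.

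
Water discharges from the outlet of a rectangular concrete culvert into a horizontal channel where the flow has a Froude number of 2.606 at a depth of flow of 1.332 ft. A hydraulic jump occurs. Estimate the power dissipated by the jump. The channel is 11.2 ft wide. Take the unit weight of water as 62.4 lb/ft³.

P = 32.66 hp

Fr₁ = 2.606 (given).
From the momentum equation for a rectangular channel, y₂/y₁ = ½[√(1 + 8Fr₁²) − 1] = ½[√55.330 − 1] = 3.219.
y₂ = 3.219 × 1.332 = 4.288 ft.
Head loss: ΔE = (y₂ − y₁)³/(4y₁y₂) = (4.288 − 1.332)³/(4×1.332×4.288) = 25.83/22.85 = 1.131 ft.
V₁ = Fr₁·√(g·y₁) = 2.606×√(32.2×1.332) = 17.07 ft/s; q = V₁·y₁ = 22.73 ft²/s. Q = q·b = 22.73 × 11.2 = 254.6 cfs. P = γ·Q·ΔE/550 = 62.4 × 254.6 × 1.131 / 550 = 32.66 hp.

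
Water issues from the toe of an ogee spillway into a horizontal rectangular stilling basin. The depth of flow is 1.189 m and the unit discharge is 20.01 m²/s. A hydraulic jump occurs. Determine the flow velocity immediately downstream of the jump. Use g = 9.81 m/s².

V₂ = 2.594 m/s

V₁ = q/y₁ = 20.01/1.189 = 16.83 m/s. Fr₁ = V₁/√(g·y₁) = 16.83/√(9.81×1.189) = 4.928.
Conjugate-depth relation: y₂/y₁ = ½[√(1 + 8Fr₁²) − 1] = ½[√195.25 − 1] = 6.487.
y₂ = 6.487 × 1.189 = 7.713 m.
V₂ = q/y₂ = 20.01/7.713 = 2.594 m/s.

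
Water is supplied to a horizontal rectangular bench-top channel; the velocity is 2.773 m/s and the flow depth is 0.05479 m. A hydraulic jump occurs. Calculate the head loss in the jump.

ΔE = 0.1632 m

Fr₁ = V₁/√(g·y₁) = 2.773/√(9.81×0.05479) = 3.782.
From the momentum equation for a rectangular channel, y₂/y₁ = ½[√(1 + 8Fr₁²) − 1] = ½[√115.45 − 1] = 4.872.
y₂ = 4.872 × 0.05479 = 0.2670 m.
Head loss: ΔE = (y₂ − y₁)³/(4y₁y₂) = (0.2670 − 0.05479)³/(4×0.05479×0.2670) = 0.009551/0.05851 = 0.1632 m.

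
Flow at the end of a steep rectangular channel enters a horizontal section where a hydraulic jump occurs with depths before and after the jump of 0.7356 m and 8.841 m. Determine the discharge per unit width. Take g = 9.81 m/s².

q = 17.48 m²/s

For a rectangular channel the momentum equation gives q² = ½·g·y₁·y₂·(y₁ + y₂) = ½×9.81×0.7356×8.841×9.577 = 305.5.
q = √305.5 = 17.48 m²/s.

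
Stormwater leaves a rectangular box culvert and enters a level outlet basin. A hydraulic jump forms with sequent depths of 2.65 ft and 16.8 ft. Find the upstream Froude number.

For a rectangular channel the momentum equation gives q² = ½·g·y₁·y₂·(y₁ + y₂) = ½×32.2×2.65×16.8×19.4 = 13941.
q = √13941 = 118 ft²/s.
V₁ = q/y₁ = 44.6 ft/s; Fr₁ = V₁/√(g·y₁) = 4.82.

Fr₁ = 4.82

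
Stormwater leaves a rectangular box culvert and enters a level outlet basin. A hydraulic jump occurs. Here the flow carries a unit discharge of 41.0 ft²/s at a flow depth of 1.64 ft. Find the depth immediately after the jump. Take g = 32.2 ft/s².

V₁ = q/y₁ = 41.0/1.64 = 25.0 ft/s. Fr₁ = V₁/√(g·y₁) = 25.0/√(32.2×1.64) = 3.44.
Conjugate-depth relation: y₂/y₁ = ½[√(1 + 8Fr₁²) − 1] = ½[√95.68 − 1] = 4.39.
y₂ = 4.39 × 1.64 = 7.20 ft.

y₂ = 7.20 ft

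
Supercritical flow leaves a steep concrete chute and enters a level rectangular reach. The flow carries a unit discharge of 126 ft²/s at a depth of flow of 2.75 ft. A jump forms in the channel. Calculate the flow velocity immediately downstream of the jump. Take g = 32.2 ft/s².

V₂ = 7.15 ft/s

V₁ = q/y₁ = 126/2.75 = 45.8 ft/s. Fr₁ = V₁/√(g·y₁) = 45.8/√(32.2×2.75) = 4.87.
Conjugate-depth relation: y₂/y₁ = ½[√(1 + 8Fr₁²) − 1] = ½[√190.7 − 1] = 6.40.
y₂ = 6.40 × 2.75 = 17.6 ft.
V₂ = q/y₂ = 126/17.6 = 7.15 ft/s.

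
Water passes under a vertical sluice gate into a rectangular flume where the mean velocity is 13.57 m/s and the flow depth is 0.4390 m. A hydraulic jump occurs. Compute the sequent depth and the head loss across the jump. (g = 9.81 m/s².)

Fr₁ = V₁/√(g·y₁) = 13.57/√(9.81×0.4390) = 6.539.
Bélanger equation: y₂/y₁ = ½[√(1 + 8Fr₁²) − 1] = ½[√343.07 − 1] = 8.761.
y₂ = 8.761 × 0.4390 = 3.846 m.
q = V₁·y₁ = 13.57 × 0.4390 = 5.957 m²/s. V₂ = q/y₂ = 5.957/3.846 = 1.549 m/s. E₁ = y₁ + V₁²/2g = 9.825 m; E₂ = y₂ + V₂²/2g = 3.968 m. ΔE = E₁ − E₂ = 5.856 m.

y₂ = 3.846 m; ΔE = 5.856 m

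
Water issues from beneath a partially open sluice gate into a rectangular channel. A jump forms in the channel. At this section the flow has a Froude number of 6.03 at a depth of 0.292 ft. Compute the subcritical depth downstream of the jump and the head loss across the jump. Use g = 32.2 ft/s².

y₂ = 2.35 ft; ΔE = 3.17 ft

Fr₁ = 6.03 (given).
From the momentum equation for a rectangular channel, y₂/y₁ = ½[√(1 + 8Fr₁²) − 1] = ½[√291.9 − 1] = 8.04.
y₂ = 8.04 × 0.292 = 2.35 ft.
Head loss: ΔE = (y₂ − y₁)³/(4y₁y₂) = (2.35 − 0.292)³/(4×0.292×2.35) = 8.70/2.74 = 3.17 ft.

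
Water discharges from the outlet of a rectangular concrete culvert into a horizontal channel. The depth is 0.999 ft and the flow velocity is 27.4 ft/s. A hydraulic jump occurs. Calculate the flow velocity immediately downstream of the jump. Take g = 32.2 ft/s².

V₂ = 4.31 ft/s

Fr₁ = V₁/√(g·y₁) = 27.4/√(32.2×0.999) = 4.83.
Conjugate-depth relation: y₂/y₁ = ½[√(1 + 8Fr₁²) − 1] = ½[√187.7 − 1] = 6.35.
y₂ = 6.35 × 0.999 = 6.34 ft.
q = V₁·y₁ = 27.4 × 0.999 = 27.4 ft²/s.
V₂ = q/y₂ = 27.4/6.34 = 4.31 ft/s.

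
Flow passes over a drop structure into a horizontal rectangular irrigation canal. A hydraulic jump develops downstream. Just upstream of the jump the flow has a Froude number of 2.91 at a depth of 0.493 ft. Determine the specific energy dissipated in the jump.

Fr₁ = 2.91 (given).
By Bélanger, y₂/y₁ = ½[√(1 + 8Fr₁²) − 1] = ½[√68.74 − 1] = 3.65.
y₂ = 3.65 × 0.493 = 1.80 ft.
Head loss: ΔE = (y₂ − y₁)³/(4y₁y₂) = (1.80 − 0.493)³/(4×0.493×1.80) = 2.22/3.54 = 0.626 ft.

ΔE = 0.626 ft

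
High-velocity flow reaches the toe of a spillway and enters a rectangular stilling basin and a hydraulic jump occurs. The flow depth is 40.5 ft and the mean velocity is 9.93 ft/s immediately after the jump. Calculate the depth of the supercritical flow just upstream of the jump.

Fr₂ = V₂/√(g·y₂) = 9.93/√(32.2×40.5) = 0.275.
Since the conjugate-depth ratio holds either way, y₁/y₂ = ½[√(1 + 8Fr₂²) − 1] = ½[√1.605 − 1] = 0.133.
y₁ = 0.133 × 40.5 = 5.40 ft.

y₁ = 5.40 ft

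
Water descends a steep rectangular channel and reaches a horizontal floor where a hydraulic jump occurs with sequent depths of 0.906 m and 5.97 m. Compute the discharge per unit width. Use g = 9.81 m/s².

For a rectangular channel the momentum equation gives q² = ½·g·y₁·y₂·(y₁ + y₂) = ½×9.81×0.906×5.97×6.88 = 182.
q = √182 = 13.5 m²/s.

q = 13.5 m²/s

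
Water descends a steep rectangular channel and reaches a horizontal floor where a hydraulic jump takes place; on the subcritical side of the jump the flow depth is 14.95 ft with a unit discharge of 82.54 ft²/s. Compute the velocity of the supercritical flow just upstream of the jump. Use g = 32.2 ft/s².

V₁ = 48.55 ft/s

V₂ = q/y₂ = 82.54/14.95 = 5.521 ft/s; Fr₂ = V₂/√(g·y₂) = 0.2516.
From the momentum equation (using Fr₂), y₁/y₂ = ½[√(1 + 8Fr₂²) − 1] = ½[√1.5066 − 1] = 0.1137.
y₁ = 0.1137 × 14.95 = 1.700 ft.
V₁ = q/y₁ = 82.54/1.700 = 48.55 ft/s.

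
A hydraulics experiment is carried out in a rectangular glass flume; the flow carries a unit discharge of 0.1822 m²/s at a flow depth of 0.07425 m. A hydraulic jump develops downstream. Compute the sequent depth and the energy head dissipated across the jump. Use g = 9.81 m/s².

V₁ = q/y₁ = 0.1822/0.07425 = 2.454 m/s. Fr₁ = V₁/√(g·y₁) = 2.454/√(9.81×0.07425) = 2.875.
By Bélanger, y₂/y₁ = ½[√(1 + 8Fr₁²) − 1] = ½[√67.135 − 1] = 3.597.
y₂ = 3.597 × 0.07425 = 0.2671 m.
Head loss: ΔE = (y₂ − y₁)³/(4y₁y₂) = (0.2671 − 0.07425)³/(4×0.07425×0.2671) = 0.007168/0.07932 = 0.09037 m.

y₂ = 0.2671 m; ΔE = 0.09037 m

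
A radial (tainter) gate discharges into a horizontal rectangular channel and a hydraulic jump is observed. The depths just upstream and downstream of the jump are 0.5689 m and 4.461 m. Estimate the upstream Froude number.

For a rectangular channel the momentum equation gives q² = ½·g·y₁·y₂·(y₁ + y₂) = ½×9.81×0.5689×4.461×5.030 = 62.61.
q = √62.61 = 7.913 m²/s.
V₁ = q/y₁ = 13.91 m/s; Fr₁ = V₁/√(g·y₁) = 5.888.

Fr₁ = 5.888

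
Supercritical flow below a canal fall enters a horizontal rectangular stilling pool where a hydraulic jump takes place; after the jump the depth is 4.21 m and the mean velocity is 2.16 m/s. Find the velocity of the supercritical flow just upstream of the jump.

V₁ = 11.4 m/s

Fr₂ = V₂/√(g·y₂) = 2.16/√(9.81×4.21) = 0.336.
Since the conjugate-depth ratio holds either way, y₁/y₂ = ½[√(1 + 8Fr₂²) − 1] = ½[√1.904 − 1] = 0.190.
y₁ = 0.190 × 4.21 = 0.799 m.
V₁ = q/y₁ = 9.09/0.799 = 11.4 m/s.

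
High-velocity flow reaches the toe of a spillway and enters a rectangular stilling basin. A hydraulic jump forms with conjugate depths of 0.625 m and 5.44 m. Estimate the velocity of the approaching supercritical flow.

V₁ = 16.1 m/s

For a rectangular channel the momentum equation gives q² = ½·g·y₁·y₂·(y₁ + y₂) = ½×9.81×0.625×5.44×6.07 = 101.
q = √101 = 10.1 m²/s.
V₁ = q/y₁ = 10.1/0.625 = 16.1 m/s.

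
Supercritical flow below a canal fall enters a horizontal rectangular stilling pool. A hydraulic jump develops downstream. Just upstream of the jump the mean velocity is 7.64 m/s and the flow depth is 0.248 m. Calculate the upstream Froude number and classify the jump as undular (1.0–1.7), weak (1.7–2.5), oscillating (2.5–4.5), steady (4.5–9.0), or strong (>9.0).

Fr₁ = 4.90; steady jump

Fr₁ = V₁/√(g·y₁) = 7.64/√(9.81×0.248) = 4.90.
Fr₁ = 4.90 lies in the steady range.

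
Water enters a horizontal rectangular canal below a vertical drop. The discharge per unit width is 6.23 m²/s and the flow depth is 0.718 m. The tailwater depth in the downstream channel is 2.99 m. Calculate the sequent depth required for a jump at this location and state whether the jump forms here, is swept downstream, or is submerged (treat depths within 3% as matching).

y₂ = 2.98 m; the jump forms here

V₁ = q/y₁ = 6.23/0.718 = 8.68 m/s. Fr₁ = V₁/√(g·y₁) = 8.68/√(9.81×0.718) = 3.27.
By Bélanger, y₂/y₁ = ½[√(1 + 8Fr₁²) − 1] = ½[√86.51 − 1] = 4.15.
y₂ = 4.15 × 0.718 = 2.98 m.
Tailwater y_tw = 2.99 m: y_tw ≈ y₂, so the jump forms here.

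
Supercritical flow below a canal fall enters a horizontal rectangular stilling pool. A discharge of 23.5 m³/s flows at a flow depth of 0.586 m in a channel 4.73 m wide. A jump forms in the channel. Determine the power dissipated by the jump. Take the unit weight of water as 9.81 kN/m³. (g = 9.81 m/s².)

P = 327 kW

q = Q/b = 23.5/4.73 = 4.97 m²/s; V₁ = q/y₁ = 8.48 m/s. Fr₁ = V₁/√(g·y₁) = 3.54.
Conjugate-depth relation: y₂/y₁ = ½[√(1 + 8Fr₁²) − 1] = ½[√101.0 − 1] = 4.53.
y₂ = 4.53 × 0.586 = 2.65 m.
Head loss: ΔE = (y₂ − y₁)³/(4y₁y₂) = (2.65 − 0.586)³/(4×0.586×2.65) = 8.82/6.22 = 1.42 m.
P = γ·Q·ΔE = 9.81 × 23.5 × 1.42 = 327 kW.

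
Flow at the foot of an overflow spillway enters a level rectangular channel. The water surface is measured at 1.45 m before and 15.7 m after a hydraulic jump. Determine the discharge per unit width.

For a rectangular channel the momentum equation gives q² = ½·g·y₁·y₂·(y₁ + y₂) = ½×9.81×1.45×15.7×17.1 = 1915.
q = √1915 = 43.8 m²/s.

q = 43.8 m²/s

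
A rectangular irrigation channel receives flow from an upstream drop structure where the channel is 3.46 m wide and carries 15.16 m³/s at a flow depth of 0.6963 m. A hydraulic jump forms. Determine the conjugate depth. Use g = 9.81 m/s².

q = Q/b = 15.16/3.46 = 4.382 m²/s; V₁ = q/y₁ = 6.293 m/s. Fr₁ = V₁/√(g·y₁) = 2.408.
Sequent-depth ratio: y₂/y₁ = ½[√(1 + 8Fr₁²) − 1] = ½[√47.374 − 1] = 2.941.
y₂ = 2.941 × 0.6963 = 2.048 m.

y₂ = 2.048 m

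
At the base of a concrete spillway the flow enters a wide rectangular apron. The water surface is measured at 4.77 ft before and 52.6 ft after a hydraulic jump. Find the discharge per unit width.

q = 481 ft²/s

For a rectangular channel the momentum equation gives q² = ½·g·y₁·y₂·(y₁ + y₂) = ½×32.2×4.77×52.6×57.4 = 231747.
q = √231747 = 481 ft²/s.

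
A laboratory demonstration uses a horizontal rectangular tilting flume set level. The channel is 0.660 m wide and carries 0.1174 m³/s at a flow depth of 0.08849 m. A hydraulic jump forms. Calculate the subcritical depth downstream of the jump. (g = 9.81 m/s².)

q = Q/b = 0.1174/0.660 = 0.1779 m²/s; V₁ = q/y₁ = 2.010 m/s. Fr₁ = V₁/√(g·y₁) = 2.157.
Bélanger equation: y₂/y₁ = ½[√(1 + 8Fr₁²) − 1] = ½[√38.238 − 1] = 2.592.
y₂ = 2.592 × 0.08849 = 0.2294 m.

y₂ = 0.2294 m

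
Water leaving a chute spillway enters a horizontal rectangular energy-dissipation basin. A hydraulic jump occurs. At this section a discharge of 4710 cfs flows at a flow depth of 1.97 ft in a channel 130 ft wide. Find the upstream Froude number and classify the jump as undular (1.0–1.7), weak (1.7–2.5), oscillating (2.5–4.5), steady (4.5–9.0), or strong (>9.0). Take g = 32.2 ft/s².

Fr₁ = 2.31; weak jump

q = Q/b = 4710/130 = 36.2 ft²/s; V₁ = q/y₁ = 18.4 ft/s. Fr₁ = V₁/√(g·y₁) = 2.31.
Fr₁ = 2.31 lies in the weak range.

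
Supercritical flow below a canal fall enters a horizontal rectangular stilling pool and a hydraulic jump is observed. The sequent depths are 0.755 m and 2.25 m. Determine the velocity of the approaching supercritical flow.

V₁ = 6.63 m/s

For a rectangular channel the momentum equation gives q² = ½·g·y₁·y₂·(y₁ + y₂) = ½×9.81×0.755×2.25×3.00 = 25.0.
q = √25.0 = 5.00 m²/s.
V₁ = q/y₁ = 5.00/0.755 = 6.63 m/s.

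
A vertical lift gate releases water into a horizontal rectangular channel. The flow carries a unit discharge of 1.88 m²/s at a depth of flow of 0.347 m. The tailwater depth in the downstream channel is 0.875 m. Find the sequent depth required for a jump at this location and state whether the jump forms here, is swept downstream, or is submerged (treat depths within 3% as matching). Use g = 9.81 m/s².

y₂ = 1.28 m; the jump is swept downstream

V₁ = q/y₁ = 1.88/0.347 = 5.42 m/s. Fr₁ = V₁/√(g·y₁) = 5.42/√(9.81×0.347) = 2.94.
Conjugate-depth relation: y₂/y₁ = ½[√(1 + 8Fr₁²) − 1] = ½[√69.98 − 1] = 3.68.
y₂ = 3.68 × 0.347 = 1.28 m.
Tailwater y_tw = 0.875 m: y_tw < y₂, so the jump is swept downstream.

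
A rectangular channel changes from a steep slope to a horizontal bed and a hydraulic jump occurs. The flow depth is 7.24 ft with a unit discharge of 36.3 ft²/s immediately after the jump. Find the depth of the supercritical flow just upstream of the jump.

V₂ = q/y₂ = 36.3/7.24 = 5.01 ft/s; Fr₂ = V₂/√(g·y₂) = 0.328.
The Bélanger relation is symmetric: y₁/y₂ = ½[√(1 + 8Fr₂²) − 1] = ½[√1.863 − 1] = 0.182.
y₁ = 0.182 × 7.24 = 1.32 ft.

y₁ = 1.32 ft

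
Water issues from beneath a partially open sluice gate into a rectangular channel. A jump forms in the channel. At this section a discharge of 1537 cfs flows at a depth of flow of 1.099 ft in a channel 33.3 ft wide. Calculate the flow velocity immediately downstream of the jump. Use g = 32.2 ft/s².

V₂ = 4.422 ft/s

q = Q/b = 1537/33.3 = 46.16 ft²/s; V₁ = q/y₁ = 42.00 ft/s. Fr₁ = V₁/√(g·y₁) = 7.060.
Conjugate-depth relation: y₂/y₁ = ½[√(1 + 8Fr₁²) − 1] = ½[√399.75 − 1] = 9.497.
y₂ = 9.497 × 1.099 = 10.44 ft.
V₂ = q/y₂ = 46.16/10.44 = 4.422 ft/s.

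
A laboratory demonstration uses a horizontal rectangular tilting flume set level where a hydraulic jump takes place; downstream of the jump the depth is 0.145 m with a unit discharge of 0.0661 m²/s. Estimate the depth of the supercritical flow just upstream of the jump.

y₁ = 0.0343 m

V₂ = q/y₂ = 0.0661/0.145 = 0.456 m/s; Fr₂ = V₂/√(g·y₂) = 0.382.
The Bélanger relation is symmetric: y₁/y₂ = ½[√(1 + 8Fr₂²) − 1] = ½[√2.169 − 1] = 0.236.
y₁ = 0.236 × 0.145 = 0.0343 m.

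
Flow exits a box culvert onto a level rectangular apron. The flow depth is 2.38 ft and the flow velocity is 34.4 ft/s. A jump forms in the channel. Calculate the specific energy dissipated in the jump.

Fr₁ = V₁/√(g·y₁) = 34.4/√(32.2×2.38) = 3.93.
Sequent-depth ratio: y₂/y₁ = ½[√(1 + 8Fr₁²) − 1] = ½[√124.5 − 1] = 5.08.
y₂ = 5.08 × 2.38 = 12.1 ft.
Head loss: ΔE = (y₂ − y₁)³/(4y₁y₂) = (12.1 − 2.38)³/(4×2.38×12.1) = 915/115 = 7.95 ft.

ΔE = 7.95 ft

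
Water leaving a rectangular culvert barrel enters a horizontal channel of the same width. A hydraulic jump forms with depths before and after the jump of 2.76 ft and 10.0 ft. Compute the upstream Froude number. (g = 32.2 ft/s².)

For a rectangular channel the momentum equation gives q² = ½·g·y₁·y₂·(y₁ + y₂) = ½×32.2×2.76×10.0×12.8 = 5670.
q = √5670 = 75.3 ft²/s.
V₁ = q/y₁ = 27.3 ft/s; Fr₁ = V₁/√(g·y₁) = 2.89.

Fr₁ = 2.89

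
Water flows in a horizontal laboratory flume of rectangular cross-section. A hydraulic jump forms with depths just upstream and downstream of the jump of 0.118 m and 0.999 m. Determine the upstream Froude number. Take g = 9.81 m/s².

Fr₁ = 6.33

For a rectangular channel the momentum equation gives q² = ½·g·y₁·y₂·(y₁ + y₂) = ½×9.81×0.118×0.999×1.12 = 0.646.
q = √0.646 = 0.804 m²/s.
V₁ = q/y₁ = 6.81 m/s; Fr₁ = V₁/√(g·y₁) = 6.33.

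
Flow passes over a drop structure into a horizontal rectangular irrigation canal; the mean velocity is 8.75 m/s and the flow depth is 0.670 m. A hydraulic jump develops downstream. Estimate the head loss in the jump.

Fr₁ = V₁/√(g·y₁) = 8.75/√(9.81×0.670) = 3.41.
Sequent-depth ratio: y₂/y₁ = ½[√(1 + 8Fr₁²) − 1] = ½[√94.19 − 1] = 4.35.
y₂ = 4.35 × 0.670 = 2.92 m.
q = V₁·y₁ = 8.75 × 0.670 = 5.86 m²/s. V₂ = q/y₂ = 5.86/2.92 = 2.01 m/s. E₁ = y₁ + V₁²/2g = 4.57 m; E₂ = y₂ + V₂²/2g = 3.12 m. ΔE = E₁ − E₂ = 1.45 m.

ΔE = 1.45 m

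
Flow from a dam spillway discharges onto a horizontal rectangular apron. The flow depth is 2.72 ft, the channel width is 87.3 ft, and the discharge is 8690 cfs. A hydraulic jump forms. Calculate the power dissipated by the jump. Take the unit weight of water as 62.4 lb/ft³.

q = Q/b = 8690/87.3 = 99.5 ft²/s; V₁ = q/y₁ = 36.6 ft/s. Fr₁ = V₁/√(g·y₁) = 3.91.
Conjugate-depth relation: y₂/y₁ = ½[√(1 + 8Fr₁²) − 1] = ½[√123.3 − 1] = 5.05.
y₂ = 5.05 × 2.72 = 13.7 ft.
Head loss: ΔE = (y₂ − y₁)³/(4y₁y₂) = (13.7 − 2.72)³/(4×2.72×13.7) = 1340/150 = 8.96 ft.
P = γ·Q·ΔE/550 = 62.4 × 8690 × 8.96 / 550 = 8832 hp.

P = 8832 hp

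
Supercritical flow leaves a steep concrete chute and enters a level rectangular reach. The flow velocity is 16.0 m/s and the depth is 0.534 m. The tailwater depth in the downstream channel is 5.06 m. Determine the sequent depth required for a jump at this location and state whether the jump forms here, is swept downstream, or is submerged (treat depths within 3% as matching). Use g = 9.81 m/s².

y₂ = 5.02 m; the jump forms here

Fr₁ = V₁/√(g·y₁) = 16.0/√(9.81×0.534) = 6.99.
Conjugate-depth relation: y₂/y₁ = ½[√(1 + 8Fr₁²) − 1] = ½[√391.9 − 1] = 9.40.
y₂ = 9.40 × 0.534 = 5.02 m.
Tailwater y_tw = 5.06 m: y_tw ≈ y₂, so the jump forms here.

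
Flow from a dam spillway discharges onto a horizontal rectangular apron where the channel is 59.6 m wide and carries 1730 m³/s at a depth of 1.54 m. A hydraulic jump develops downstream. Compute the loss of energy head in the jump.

q = Q/b = 1730/59.6 = 29.0 m²/s; V₁ = q/y₁ = 18.8 m/s. Fr₁ = V₁/√(g·y₁) = 4.85.
By Bélanger, y₂/y₁ = ½[√(1 + 8Fr₁²) − 1] = ½[√189.1 − 1] = 6.38.
y₂ = 6.38 × 1.54 = 9.82 m.
V₂ = q/y₂ = 29.0/9.82 = 2.96 m/s. E₁ = y₁ + V₁²/2g = 19.6 m; E₂ = y₂ + V₂²/2g = 10.3 m. ΔE = E₁ − E₂ = 9.38 m.

ΔE = 9.38 m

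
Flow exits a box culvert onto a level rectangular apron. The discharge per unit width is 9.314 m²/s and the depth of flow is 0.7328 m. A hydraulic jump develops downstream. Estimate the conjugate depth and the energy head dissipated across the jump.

V₁ = q/y₁ = 9.314/0.7328 = 12.71 m/s. Fr₁ = V₁/√(g·y₁) = 12.71/√(9.81×0.7328) = 4.740.
From the momentum equation for a rectangular channel, y₂/y₁ = ½[√(1 + 8Fr₁²) − 1] = ½[√180.78 − 1] = 6.223.
y₂ = 6.223 × 0.7328 = 4.560 m.
Head loss: ΔE = (y₂ − y₁)³/(4y₁y₂) = (4.560 − 0.7328)³/(4×0.7328×4.560) = 56.06/13.37 = 4.194 m.

y₂ = 4.560 m; ΔE = 4.194 m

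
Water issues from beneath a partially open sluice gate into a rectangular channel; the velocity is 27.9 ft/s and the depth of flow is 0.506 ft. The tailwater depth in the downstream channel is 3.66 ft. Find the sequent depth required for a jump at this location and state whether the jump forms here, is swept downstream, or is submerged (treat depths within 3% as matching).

Fr₁ = V₁/√(g·y₁) = 27.9/√(32.2×0.506) = 6.91.
Conjugate-depth relation: y₂/y₁ = ½[√(1 + 8Fr₁²) − 1] = ½[√383.2 − 1] = 9.29.
y₂ = 9.29 × 0.506 = 4.70 ft.
Tailwater y_tw = 3.66 ft: y_tw < y₂, so the jump is swept downstream.

y₂ = 4.70 ft; the jump is swept downstream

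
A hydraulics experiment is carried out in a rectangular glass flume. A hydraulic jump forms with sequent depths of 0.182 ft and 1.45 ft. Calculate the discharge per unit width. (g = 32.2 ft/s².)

For a rectangular channel the momentum equation gives q² = ½·g·y₁·y₂·(y₁ + y₂) = ½×32.2×0.182×1.45×1.63 = 6.93.
q = √6.93 = 2.63 ft²/s.

q = 2.63 ft²/s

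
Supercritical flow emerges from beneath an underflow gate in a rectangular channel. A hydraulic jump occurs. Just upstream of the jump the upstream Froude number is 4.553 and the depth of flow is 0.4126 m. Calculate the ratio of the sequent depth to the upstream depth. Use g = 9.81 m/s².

Fr₁ = 4.553 (given).
Conjugate-depth relation: y₂/y₁ = ½[√(1 + 8Fr₁²) − 1] = ½[√166.84 − 1] = 5.958.

y₂/y₁ = 5.958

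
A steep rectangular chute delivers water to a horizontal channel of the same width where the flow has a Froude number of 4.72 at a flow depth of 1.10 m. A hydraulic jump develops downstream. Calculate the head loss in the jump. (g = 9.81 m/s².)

Fr₁ = 4.72 (given).
From the momentum equation for a rectangular channel, y₂/y₁ = ½[√(1 + 8Fr₁²) − 1] = ½[√179.2 − 1] = 6.19.
y₂ = 6.19 × 1.10 = 6.81 m.
V₁ = Fr₁·√(g·y₁) = 4.72×√(9.81×1.10) = 15.5 m/s; q = V₁·y₁ = 17.1 m²/s. V₂ = q/y₂ = 17.1/6.81 = 2.50 m/s. E₁ = y₁ + V₁²/2g = 13.4 m; E₂ = y₂ + V₂²/2g = 7.13 m. ΔE = E₁ − E₂ = 6.22 m.

ΔE = 6.22 m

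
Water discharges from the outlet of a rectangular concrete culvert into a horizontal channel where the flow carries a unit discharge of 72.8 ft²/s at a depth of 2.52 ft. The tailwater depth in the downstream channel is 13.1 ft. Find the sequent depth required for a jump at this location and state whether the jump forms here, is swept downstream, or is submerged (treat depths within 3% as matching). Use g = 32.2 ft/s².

V₁ = q/y₁ = 72.8/2.52 = 28.9 ft/s. Fr₁ = V₁/√(g·y₁) = 28.9/√(32.2×2.52) = 3.21.
Bélanger equation: y₂/y₁ = ½[√(1 + 8Fr₁²) − 1] = ½[√83.28 − 1] = 4.06.
y₂ = 4.06 × 2.52 = 10.2 ft.
Tailwater y_tw = 13.1 ft: y_tw > y₂, so the jump is submerged.

y₂ = 10.2 ft; the jump is submerged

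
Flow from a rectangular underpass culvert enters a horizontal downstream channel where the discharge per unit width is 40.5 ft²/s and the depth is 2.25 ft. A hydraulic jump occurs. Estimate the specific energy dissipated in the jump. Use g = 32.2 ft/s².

ΔE = 0.799 ft

V₁ = q/y₁ = 40.5/2.25 = 18.0 ft/s. Fr₁ = V₁/√(g·y₁) = 18.0/√(32.2×2.25) = 2.11.
Sequent-depth ratio: y₂/y₁ = ½[√(1 + 8Fr₁²) − 1] = ½[√36.78 − 1] = 2.53.
y₂ = 2.53 × 2.25 = 5.70 ft.
Head loss: ΔE = (y₂ − y₁)³/(4y₁y₂) = (5.70 − 2.25)³/(4×2.25×5.70) = 41.0/51.3 = 0.799 ft.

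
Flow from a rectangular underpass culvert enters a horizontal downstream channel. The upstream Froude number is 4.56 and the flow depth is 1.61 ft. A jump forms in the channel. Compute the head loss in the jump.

Fr₁ = 4.56 (given).
From the momentum equation for a rectangular channel, y₂/y₁ = ½[√(1 + 8Fr₁²) − 1] = ½[√167.3 − 1] = 5.97.
y₂ = 5.97 × 1.61 = 9.61 ft.
V₁ = Fr₁·√(g·y₁) = 4.56×√(32.2×1.61) = 32.8 ft/s; q = V₁·y₁ = 52.9 ft²/s. V₂ = q/y₂ = 52.9/9.61 = 5.50 ft/s. E₁ = y₁ + V₁²/2g = 18.3 ft; E₂ = y₂ + V₂²/2g = 10.1 ft. ΔE = E₁ − E₂ = 8.27 ft.

ΔE = 8.27 ft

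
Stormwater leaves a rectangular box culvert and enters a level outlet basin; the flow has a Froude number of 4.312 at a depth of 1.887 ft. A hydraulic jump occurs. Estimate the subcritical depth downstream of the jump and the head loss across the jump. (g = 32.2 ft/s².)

y₂ = 10.60 ft; ΔE = 8.272 ft

Fr₁ = 4.312 (given).
Sequent-depth ratio: y₂/y₁ = ½[√(1 + 8Fr₁²) − 1] = ½[√149.75 − 1] = 5.619.
y₂ = 5.619 × 1.887 = 10.60 ft.
Head loss: ΔE = (y₂ − y₁)³/(4y₁y₂) = (10.60 − 1.887)³/(4×1.887×10.60) = 662.0/80.03 = 8.272 ft.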